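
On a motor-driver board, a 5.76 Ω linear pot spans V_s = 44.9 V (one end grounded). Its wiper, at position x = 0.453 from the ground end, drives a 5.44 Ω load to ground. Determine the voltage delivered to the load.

Split the track: R_lower = x·R_p = 2.609 Ω, R_upper = (1−x)·R_p = 3.151 Ω.
Lower segment in parallel with the load: 2.609 ‖ 5.44 = 1.763 Ω.
Loaded-divider output: V_out = 44.9 × 0.3588 = 16.11 V.

V_out ≈ 16.1 V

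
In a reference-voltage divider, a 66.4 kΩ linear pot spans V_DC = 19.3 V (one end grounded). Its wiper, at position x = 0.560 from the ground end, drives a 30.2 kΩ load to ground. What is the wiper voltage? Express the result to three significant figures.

Lower segment x·R_p = 37.18 kΩ; upper segment (1−x)·R_p = 29.22 kΩ.
(x·R_p) ‖ R_L = 16.67 kΩ.
Loaded-divider output: V_out = 19.3 × 0.3632 = 7.010 V.

V_out ≈ 7.01 V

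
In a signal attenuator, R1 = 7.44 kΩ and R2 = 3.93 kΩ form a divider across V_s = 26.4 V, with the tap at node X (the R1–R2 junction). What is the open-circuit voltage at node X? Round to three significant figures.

With X open, the divider is unloaded: V_th = 26.4 × 3.93/11.37 = 9.125 V.

V_th ≈ 9.13 V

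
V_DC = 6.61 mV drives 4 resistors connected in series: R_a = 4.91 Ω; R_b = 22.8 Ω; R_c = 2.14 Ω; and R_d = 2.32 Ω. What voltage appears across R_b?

Total series resistance ΣR = 4.91 + 22.8 + 2.14 + 2.32 = 32.17 Ω.
Voltage divider: V = V_DC · (22.80 / 32.17) = 6.61 × 0.7087 = 4.685 mV.

V ≈ 4.68 mV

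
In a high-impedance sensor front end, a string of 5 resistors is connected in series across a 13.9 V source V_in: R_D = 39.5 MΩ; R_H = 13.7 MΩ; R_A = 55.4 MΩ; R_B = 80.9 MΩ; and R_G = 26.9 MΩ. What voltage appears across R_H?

V ≈ 0.880 V

ΣR = 39.5 + 13.7 + 55.4 + 80.9 + 26.9 = 216.4 MΩ.
Voltage divider: V = V_in · (13.70 / 216.4) = 13.9 × 0.06331 = 0.8800 V.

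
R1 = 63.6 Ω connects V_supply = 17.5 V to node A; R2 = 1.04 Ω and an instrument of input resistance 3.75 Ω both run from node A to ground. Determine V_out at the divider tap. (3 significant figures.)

V_out ≈ 0.221 V

First combine the lower leg with the load: R2 ‖ R_L = 0.8142 Ω.
Now apply the divider: V_out = 17.5 × 0.01264 = 0.2212 V.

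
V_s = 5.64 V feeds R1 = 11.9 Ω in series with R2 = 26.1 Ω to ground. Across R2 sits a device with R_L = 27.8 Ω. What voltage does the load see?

V_out ≈ 2.99 V

R2 ‖ R_L = (26.1 × 27.8)/(26.1 + 27.8) = 13.46 Ω.
Then V_out = V_s · R2'/(R1 + R2') = 5.64 × 13.46/25.36 = 2.994 V.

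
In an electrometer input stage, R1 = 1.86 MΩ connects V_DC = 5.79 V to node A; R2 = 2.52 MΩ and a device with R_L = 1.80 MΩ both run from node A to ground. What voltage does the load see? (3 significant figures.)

V_out ≈ 2.09 V

R2 ‖ R_L = (2.52 × 1.80)/(2.52 + 1.80) = 1.050 MΩ.
Then V_out = V_DC · R2'/(R1 + R2') = 5.79 × 1.050/2.910 = 2.089 V.
(Unloaded it would be 3.33 V; the load pulls it down.)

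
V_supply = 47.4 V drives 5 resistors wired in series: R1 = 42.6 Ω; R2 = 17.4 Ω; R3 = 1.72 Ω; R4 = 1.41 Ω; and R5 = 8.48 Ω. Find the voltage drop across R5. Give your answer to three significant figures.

V ≈ 5.61 V

ΣR = 42.6 + 17.4 + 1.72 + 1.41 + 8.48 = 71.61 Ω.
V = V_supply · R/ΣR = 47.4 × 0.1184 = 5.613 V.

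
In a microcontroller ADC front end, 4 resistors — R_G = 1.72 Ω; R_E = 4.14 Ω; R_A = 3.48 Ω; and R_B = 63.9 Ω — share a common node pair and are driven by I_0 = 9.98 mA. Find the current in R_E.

I ≈ 2.14 mA

ΣG = 1/1.72 + 1/4.14 + 1/3.48 + 1/63.9 = 1.126.
By the current-divider rule, I = I_0 · G_k/ΣG = 9.98 × 0.2145 = 2.141 mA.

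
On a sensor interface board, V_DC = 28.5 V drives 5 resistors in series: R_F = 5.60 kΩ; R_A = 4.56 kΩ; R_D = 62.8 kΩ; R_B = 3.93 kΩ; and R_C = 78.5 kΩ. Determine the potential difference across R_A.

V ≈ 0.836 V

ΣR = 5.60 + 4.56 + 62.8 + 3.93 + 78.5 = 155.4 kΩ.
Voltage divider: V = V_DC · (4.560 / 155.4) = 28.5 × 0.02935 = 0.8363 V.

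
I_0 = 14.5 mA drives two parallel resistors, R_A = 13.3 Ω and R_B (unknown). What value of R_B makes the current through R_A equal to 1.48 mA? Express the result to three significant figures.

Two-branch current divider: I_A = I_0 · R_B/(R_A + R_B).
With f = 0.1021, R_B = R_A · f/(1−f) = 13.3 × 0.1137 = 1.512 Ω.

R_B ≈ 1.51 Ω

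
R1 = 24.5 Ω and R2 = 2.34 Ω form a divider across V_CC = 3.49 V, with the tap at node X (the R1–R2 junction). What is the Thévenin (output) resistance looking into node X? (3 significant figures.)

R_th ≈ 2.14 Ω

Zeroing V_CC shorts the top of R1 to ground, so R_th = R1 ‖ R2 = 2.136 Ω.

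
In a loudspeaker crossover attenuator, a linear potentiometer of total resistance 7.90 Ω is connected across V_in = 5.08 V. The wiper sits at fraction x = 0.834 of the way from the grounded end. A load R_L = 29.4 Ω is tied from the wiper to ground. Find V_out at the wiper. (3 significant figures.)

V_out ≈ 4.08 V

Lower segment x·R_p = 6.589 Ω; upper segment (1−x)·R_p = 1.311 Ω.
Lower segment in parallel with the load: 6.589 ‖ 29.4 = 5.382 Ω.
Then V_out = V_in · 5.382/(1.311 + 5.382) = 4.085 V.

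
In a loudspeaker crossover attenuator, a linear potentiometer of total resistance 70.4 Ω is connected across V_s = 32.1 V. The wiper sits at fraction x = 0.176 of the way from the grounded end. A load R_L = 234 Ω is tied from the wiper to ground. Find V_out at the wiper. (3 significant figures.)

V_out ≈ 5.41 V

The pot divides into 58.01 Ω above the wiper and 12.39 Ω below.
(x·R_p) ‖ R_L = 11.77 Ω.
Loaded-divider output: V_out = 32.1 × 0.1686 = 5.413 V.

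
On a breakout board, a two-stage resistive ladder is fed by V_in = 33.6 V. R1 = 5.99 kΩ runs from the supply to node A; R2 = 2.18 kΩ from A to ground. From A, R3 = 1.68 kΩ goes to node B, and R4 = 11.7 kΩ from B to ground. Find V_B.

V_B ≈ 7.00 V

Looking into the second stage from A: R3 + R4 = 13.38 kΩ appears in parallel with R2.
Effective lower resistance at A: R2 ‖ 13.38 = 1.875 kΩ.
So V_A = 33.6 × 0.2384 = 8.009 V.
Stage 2 is unloaded, so V_B = V_A · R4/(R3+R4) = 8.009 × 11.7/13.38 = 7.003 V.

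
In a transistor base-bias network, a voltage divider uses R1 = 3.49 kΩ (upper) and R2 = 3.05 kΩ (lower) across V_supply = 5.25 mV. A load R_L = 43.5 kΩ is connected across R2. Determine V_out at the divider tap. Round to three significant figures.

First combine the lower leg with the load: R2 ‖ R_L = 2.850 kΩ.
Then V_out = V_supply · R2'/(R1 + R2') = 5.25 × 2.850/6.340 = 2.360 mV.

V_out ≈ 2.36 mV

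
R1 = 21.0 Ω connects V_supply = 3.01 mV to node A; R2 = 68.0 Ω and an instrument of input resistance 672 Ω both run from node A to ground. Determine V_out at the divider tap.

V_out ≈ 2.25 mV

R2 ‖ R_L = (68.0 × 672)/(68.0 + 672) = 61.75 Ω.
Voltage divider with the loaded lower leg: V_out = 3.01 × 61.75/(21.0 + 61.75) = 3.01 × 0.7462 = 2.246 mV.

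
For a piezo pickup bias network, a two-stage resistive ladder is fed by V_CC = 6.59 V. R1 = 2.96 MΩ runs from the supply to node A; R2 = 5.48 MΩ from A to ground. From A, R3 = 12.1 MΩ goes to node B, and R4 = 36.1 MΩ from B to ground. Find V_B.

The second stage (R3 + R4 = 48.20 MΩ) loads node A in parallel with R2.
R2 ‖ (R3+R4) = 4.921 MΩ.
So V_A = 6.59 × 0.6244 = 4.115 V.
Stage 2 is unloaded, so V_B = V_A · R4/(R3+R4) = 4.115 × 36.1/48.20 = 3.082 V.

V_B ≈ 3.08 V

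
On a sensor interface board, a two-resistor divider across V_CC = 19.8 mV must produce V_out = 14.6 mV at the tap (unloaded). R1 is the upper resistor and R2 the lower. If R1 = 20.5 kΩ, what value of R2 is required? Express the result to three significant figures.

Required fraction k = V_out/V_CC = 0.7374.
Rearranging, R2 = R1·k/(1−k) = 20.5 × 2.808 = 57.56 kΩ.

R2 ≈ 57.6 kΩ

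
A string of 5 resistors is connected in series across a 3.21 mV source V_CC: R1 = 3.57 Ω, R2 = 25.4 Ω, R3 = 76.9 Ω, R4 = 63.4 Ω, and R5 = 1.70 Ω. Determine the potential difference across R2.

V ≈ 0.477 mV

Series total: ΣR = 3.57 + 25.4 + 76.9 + 63.4 + 1.70 = 171.0 Ω.
By the voltage-divider rule, V = 3.21 × 25.40/171.0 = 0.4769 mV.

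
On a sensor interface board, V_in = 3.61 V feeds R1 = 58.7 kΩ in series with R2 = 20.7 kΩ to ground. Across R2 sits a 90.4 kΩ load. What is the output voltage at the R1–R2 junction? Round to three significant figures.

V_out ≈ 0.805 V

The load sits in parallel with R2, giving an effective lower resistance R2' = R2·R_L/(R2+R_L) = 16.84 kΩ.
Now apply the divider: V_out = 3.61 × 0.2230 = 0.8049 V.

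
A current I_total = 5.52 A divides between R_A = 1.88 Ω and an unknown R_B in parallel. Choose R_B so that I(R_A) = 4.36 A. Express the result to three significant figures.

Two-branch current divider: I_A = I_total · R_B/(R_A + R_B).
4.36/5.52 = R_B/(R_A + R_B) → R_B = R_A · (0.7899)/(1 − 0.7899) = 1.88 × 3.759 = 7.066 Ω.

R_B ≈ 7.07 Ω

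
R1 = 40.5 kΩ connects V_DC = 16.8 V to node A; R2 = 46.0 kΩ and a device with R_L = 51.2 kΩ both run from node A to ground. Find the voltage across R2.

The load sits in parallel with R2, giving an effective lower resistance R2' = R2·R_L/(R2+R_L) = 24.23 kΩ.
Then V_out = V_DC · R2'/(R1 + R2') = 16.8 × 24.23/64.73 = 6.289 V.
(Unloaded it would be 8.93 V; the load pulls it down.)

V_out ≈ 6.29 V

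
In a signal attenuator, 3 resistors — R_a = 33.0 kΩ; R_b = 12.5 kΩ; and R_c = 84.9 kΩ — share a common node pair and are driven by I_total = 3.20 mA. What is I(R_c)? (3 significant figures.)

I ≈ 0.309 mA

Total conductance ΣG = 1/33.0 + 1/12.5 + 1/84.9 = 0.1221 (units of 1/kΩ).
By the current-divider rule, I = I_total · G_k/ΣG = 3.20 × 0.09648 = 0.3087 mA.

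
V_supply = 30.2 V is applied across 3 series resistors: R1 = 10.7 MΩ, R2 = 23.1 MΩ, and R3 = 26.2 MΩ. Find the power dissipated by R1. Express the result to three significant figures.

P ≈ 2.71 µW

The common current is I = 30.2/60.00 = 0.5033 µA.
V(R1) = I·R = 5.386 V; P = V·I = 5.386 × 0.5033 = 2.711 µW.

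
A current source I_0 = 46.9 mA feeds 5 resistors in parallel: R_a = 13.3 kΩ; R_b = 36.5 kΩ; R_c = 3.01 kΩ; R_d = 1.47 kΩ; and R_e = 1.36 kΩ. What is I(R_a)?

ΣG = 1/13.3 + 1/36.5 + 1/3.01 + 1/1.47 + 1/1.36 = 1.850.
Current divider: I(R_a) = I_0 · G_k/ΣG = 46.9 × (0.07519/1.850) = 46.9 × 0.04063 = 1.906 mA.

I ≈ 1.91 mA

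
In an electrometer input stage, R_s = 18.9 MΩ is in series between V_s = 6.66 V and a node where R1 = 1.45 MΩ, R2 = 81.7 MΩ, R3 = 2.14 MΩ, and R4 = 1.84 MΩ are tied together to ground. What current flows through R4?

I ≈ 0.108 µA

Parallel bank: R_p = 1/(1/1.45 + 1/81.7 + 1/2.14 + 1/1.84) = 0.5839 MΩ.
V_A by voltage divider: V_A = 6.66 × 0.5839/(18.9 + 0.5839) = 0.1996 V.
I(R4) = V_A / R4 = 0.1996/1.84 = 0.1085 µA.
(Equivalently: I_total = 0.3418 µA, then current-divider fraction G_k/ΣG = 0.3173.)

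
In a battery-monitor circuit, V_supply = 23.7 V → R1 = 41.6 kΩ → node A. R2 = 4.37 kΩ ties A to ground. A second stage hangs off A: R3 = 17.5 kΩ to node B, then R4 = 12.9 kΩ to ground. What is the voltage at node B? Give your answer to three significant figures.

V_B ≈ 0.846 V

Node A sees R2 in parallel with the series input of stage 2, R3 + R4 = 30.40 kΩ.
Effective lower resistance at A: R2 ‖ 30.40 = 3.821 kΩ.
So V_A = 23.7 × 0.08412 = 1.994 V.
Then the unloaded second divider: V_B = V_A × R4/(R3+R4) = 1.994 × 0.4243 = 0.8460 V.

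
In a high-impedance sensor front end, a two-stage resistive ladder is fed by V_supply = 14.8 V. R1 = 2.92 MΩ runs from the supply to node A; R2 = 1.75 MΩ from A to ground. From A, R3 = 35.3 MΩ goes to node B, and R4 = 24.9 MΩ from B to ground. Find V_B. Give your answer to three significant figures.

The second stage (R3 + R4 = 60.20 MΩ) loads node A in parallel with R2.
Effective lower resistance at A: R2 ‖ 60.20 = 1.701 MΩ.
First divider: V_A = V_supply · 1.701/(2.92 + 1.701) = 5.447 V.
Stage 2 is unloaded, so V_B = V_A · R4/(R3+R4) = 5.447 × 24.9/60.20 = 2.253 V.

V_B ≈ 2.25 V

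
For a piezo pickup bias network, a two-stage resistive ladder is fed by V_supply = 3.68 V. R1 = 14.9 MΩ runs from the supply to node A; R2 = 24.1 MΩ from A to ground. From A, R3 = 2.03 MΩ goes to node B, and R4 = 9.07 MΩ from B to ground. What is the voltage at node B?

V_B ≈ 1.02 V

Node A sees R2 in parallel with the series input of stage 2, R3 + R4 = 11.10 MΩ.
Effective lower resistance at A: R2 ‖ 11.10 = 7.600 MΩ.
First divider: V_A = V_supply · 7.600/(14.9 + 7.600) = 1.243 V.
Stage 2 is unloaded, so V_B = V_A · R4/(R3+R4) = 1.243 × 9.07/11.10 = 1.016 V.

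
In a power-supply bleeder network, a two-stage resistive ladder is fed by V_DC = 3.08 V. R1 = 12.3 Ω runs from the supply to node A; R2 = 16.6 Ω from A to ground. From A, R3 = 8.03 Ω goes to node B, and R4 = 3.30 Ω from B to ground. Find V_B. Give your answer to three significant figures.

V_B ≈ 0.317 V

The second stage (R3 + R4 = 11.33 Ω) loads node A in parallel with R2.
Effective lower resistance at A: R2 ‖ 11.33 = 6.734 Ω.
First divider: V_A = V_DC · 6.734/(12.3 + 6.734) = 1.090 V.
V_B = V_A × 0.2913 = 0.3174 V.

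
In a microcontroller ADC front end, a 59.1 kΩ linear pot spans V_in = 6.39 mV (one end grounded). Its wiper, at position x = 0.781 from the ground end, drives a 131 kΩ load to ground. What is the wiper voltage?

V_out ≈ 4.63 mV

The pot divides into 12.94 kΩ above the wiper and 46.16 kΩ below.
R_L loads the lower segment: effective lower R = 34.13 kΩ.
V_out = 6.39 × 34.13/(12.94 + 34.13) = 4.633 mV.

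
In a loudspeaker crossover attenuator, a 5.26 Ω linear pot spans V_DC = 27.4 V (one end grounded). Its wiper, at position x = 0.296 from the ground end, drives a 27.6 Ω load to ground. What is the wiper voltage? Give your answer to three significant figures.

The pot divides into 3.703 Ω above the wiper and 1.557 Ω below.
Lower segment in parallel with the load: 1.557 ‖ 27.6 = 1.474 Ω.
Loaded-divider output: V_out = 27.4 × 0.2847 = 7.801 V.
(Unloaded: V_out = x·V_DC = 8.11 V.)

V_out ≈ 7.80 V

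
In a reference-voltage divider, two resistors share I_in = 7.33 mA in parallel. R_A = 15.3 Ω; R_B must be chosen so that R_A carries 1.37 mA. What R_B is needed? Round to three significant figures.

The fraction through R_A equals R_B/(R_A+R_B).
With f = 0.1869, R_B = R_A · f/(1−f) = 15.3 × 0.2299 = 3.517 Ω.

R_B ≈ 3.52 Ω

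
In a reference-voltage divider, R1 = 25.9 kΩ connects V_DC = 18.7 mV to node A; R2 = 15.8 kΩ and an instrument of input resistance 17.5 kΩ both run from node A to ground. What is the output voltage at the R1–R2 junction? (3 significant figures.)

First combine the lower leg with the load: R2 ‖ R_L = 8.303 kΩ.
Then V_out = V_DC · R2'/(R1 + R2') = 18.7 × 8.303/34.20 = 4.540 mV.

V_out ≈ 4.54 mV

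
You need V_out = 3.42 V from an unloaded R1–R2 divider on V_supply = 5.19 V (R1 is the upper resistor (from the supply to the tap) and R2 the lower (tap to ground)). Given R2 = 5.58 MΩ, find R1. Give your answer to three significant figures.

The divider ratio is R2/(R1+R2) = 3.42/5.19 = 0.6590.
So R1 = R2 · (V_supply/V_out − 1) = 5.58 × (5.19/3.42 − 1) = 5.58 × 0.5175 = 2.888 MΩ.

R1 ≈ 2.89 MΩ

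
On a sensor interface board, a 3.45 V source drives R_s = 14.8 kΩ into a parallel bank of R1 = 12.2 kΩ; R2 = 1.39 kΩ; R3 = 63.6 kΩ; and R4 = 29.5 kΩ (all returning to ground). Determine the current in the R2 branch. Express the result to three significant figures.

Equivalent of the parallel group: R_p = 1.175 kΩ.
V_A = 3.45 × 1.175/15.98 = 0.2538 V.
Branch current I = V_A/R2 = 0.2538/1.39 = 0.1826 mA.

I ≈ 0.183 mA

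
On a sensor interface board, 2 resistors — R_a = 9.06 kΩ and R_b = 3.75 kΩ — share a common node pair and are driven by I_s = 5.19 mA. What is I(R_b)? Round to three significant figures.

I ≈ 3.67 mA

For two parallel branches, I_k = I_s · (other R)/(sum of R).
So I = 5.19 × 9.06/12.81 = 3.671 mA.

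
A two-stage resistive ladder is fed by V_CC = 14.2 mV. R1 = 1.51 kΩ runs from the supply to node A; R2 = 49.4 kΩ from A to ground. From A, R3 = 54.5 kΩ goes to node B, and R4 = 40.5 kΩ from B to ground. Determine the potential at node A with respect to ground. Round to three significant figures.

V_A ≈ 13.6 mV

Looking into the second stage from A: R3 + R4 = 95.00 kΩ appears in parallel with R2.
R2 ‖ (R3+R4) = 32.50 kΩ.
So V_A = 14.2 × 0.9556 = 13.57 mV.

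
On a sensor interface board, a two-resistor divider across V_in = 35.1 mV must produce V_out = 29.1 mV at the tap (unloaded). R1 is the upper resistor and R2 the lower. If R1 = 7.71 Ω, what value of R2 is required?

Required fraction k = V_out/V_in = 0.8291.
So R2 = R1 · V_out/(V_in − V_out) = 7.71 × 29.1/(35.1 − 29.1) = 7.71 × 4.850 = 37.39 Ω.

R2 ≈ 37.4 Ω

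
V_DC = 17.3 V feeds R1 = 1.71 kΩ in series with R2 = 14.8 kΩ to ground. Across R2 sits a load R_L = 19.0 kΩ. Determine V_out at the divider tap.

The load sits in parallel with R2, giving an effective lower resistance R2' = R2·R_L/(R2+R_L) = 8.320 kΩ.
Then V_out = V_DC · R2'/(R1 + R2') = 17.3 × 8.320/10.03 = 14.35 V.

V_out ≈ 14.4 V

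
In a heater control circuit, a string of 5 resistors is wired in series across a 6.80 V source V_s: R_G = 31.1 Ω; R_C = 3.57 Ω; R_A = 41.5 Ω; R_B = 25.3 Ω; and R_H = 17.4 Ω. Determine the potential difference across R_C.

ΣR = 31.1 + 3.57 + 41.5 + 25.3 + 17.4 = 118.9 Ω.
By the voltage-divider rule, V = 6.80 × 3.570/118.9 = 0.2042 V.

V ≈ 0.204 V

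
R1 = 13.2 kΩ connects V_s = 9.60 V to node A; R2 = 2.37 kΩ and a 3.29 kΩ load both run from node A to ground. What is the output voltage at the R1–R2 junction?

V_out ≈ 0.907 V

R2 ‖ R_L = (2.37 × 3.29)/(2.37 + 3.29) = 1.378 kΩ.
Now apply the divider: V_out = 9.60 × 0.09450 = 0.9072 V.
(Unloaded it would be 1.46 V; the load pulls it down.)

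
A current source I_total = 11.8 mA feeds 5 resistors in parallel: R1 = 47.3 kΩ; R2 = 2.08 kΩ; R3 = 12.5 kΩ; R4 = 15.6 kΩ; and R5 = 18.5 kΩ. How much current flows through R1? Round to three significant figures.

Conductances: ΣG = 1/47.3 + 1/2.08 + 1/12.5 + 1/15.6 + 1/18.5 = 0.7001 (1/kΩ).
R1 takes the fraction G_k/ΣG = 0.02114/0.7001 = 0.03020, so I = 11.8 × 0.03020 = 0.3564 mA.

I ≈ 0.356 mA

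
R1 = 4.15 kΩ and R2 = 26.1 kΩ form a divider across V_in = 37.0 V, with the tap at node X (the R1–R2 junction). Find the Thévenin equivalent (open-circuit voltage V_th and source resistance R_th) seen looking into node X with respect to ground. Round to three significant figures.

V_th is the unloaded tap voltage: V_in · R2/(R1+R2) = 37.0 × 0.8628 = 31.92 V.
With V_in suppressed (replaced by a short), R_th = R1 ‖ R2 = (4.150 × 26.1)/(4.150 + 26.1) = 3.581 kΩ.

V_th ≈ 31.9 V, R_th ≈ 3.58 kΩ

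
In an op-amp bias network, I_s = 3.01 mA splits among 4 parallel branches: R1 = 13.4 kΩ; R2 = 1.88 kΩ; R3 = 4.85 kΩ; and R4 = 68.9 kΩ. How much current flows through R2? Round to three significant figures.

I ≈ 1.94 mA

Conductances: ΣG = 1/13.4 + 1/1.88 + 1/4.85 + 1/68.9 = 0.8272 (1/kΩ).
R2 takes the fraction G_k/ΣG = 0.5319/0.8272 = 0.6430, so I = 3.01 × 0.6430 = 1.935 mA.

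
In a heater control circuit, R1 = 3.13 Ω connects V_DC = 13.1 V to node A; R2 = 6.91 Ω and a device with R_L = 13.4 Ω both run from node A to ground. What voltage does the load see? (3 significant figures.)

The load sits in parallel with R2, giving an effective lower resistance R2' = R2·R_L/(R2+R_L) = 4.559 Ω.
Now apply the divider: V_out = 13.1 × 0.5929 = 7.767 V.

V_out ≈ 7.77 V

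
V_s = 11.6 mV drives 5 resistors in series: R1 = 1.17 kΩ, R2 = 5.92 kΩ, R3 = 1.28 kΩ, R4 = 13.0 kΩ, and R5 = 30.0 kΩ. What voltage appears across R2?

V ≈ 1.34 mV

Series total: ΣR = 1.17 + 5.92 + 1.28 + 13.0 + 30.0 = 51.37 kΩ.
V = V_s · R/ΣR = 11.6 × 0.1152 = 1.337 mV.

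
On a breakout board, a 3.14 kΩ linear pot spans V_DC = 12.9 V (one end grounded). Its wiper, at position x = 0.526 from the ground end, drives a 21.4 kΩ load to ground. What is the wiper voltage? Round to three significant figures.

V_out ≈ 6.55 V

The pot divides into 1.488 kΩ above the wiper and 1.652 kΩ below.
(x·R_p) ‖ R_L = 1.533 kΩ.
Then V_out = V_DC · 1.533/(1.488 + 1.533) = 6.546 V.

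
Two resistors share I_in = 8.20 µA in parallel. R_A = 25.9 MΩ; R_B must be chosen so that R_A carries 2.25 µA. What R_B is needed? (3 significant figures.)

In a two-way split, I_A/I_in = R_B/(R_A + R_B).
With f = 0.2744, R_B = R_A · f/(1−f) = 25.9 × 0.3782 = 9.794 MΩ.

R_B ≈ 9.79 MΩ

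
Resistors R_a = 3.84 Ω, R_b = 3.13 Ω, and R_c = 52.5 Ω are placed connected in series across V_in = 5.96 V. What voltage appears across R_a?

V ≈ 0.385 V

ΣR = 3.84 + 3.13 + 52.5 = 59.47 Ω.
Voltage divider: V = V_in · (3.840 / 59.47) = 5.96 × 0.06457 = 0.3848 V.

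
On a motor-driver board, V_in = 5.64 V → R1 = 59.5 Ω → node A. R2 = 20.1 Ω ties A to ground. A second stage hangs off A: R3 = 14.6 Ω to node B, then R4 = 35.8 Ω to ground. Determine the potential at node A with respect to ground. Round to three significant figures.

Looking into the second stage from A: R3 + R4 = 50.40 Ω appears in parallel with R2.
Effective lower resistance at A: R2 ‖ 50.40 = 14.37 Ω.
First divider: V_A = V_in · 14.37/(59.5 + 14.37) = 1.097 V.

V_A ≈ 1.10 V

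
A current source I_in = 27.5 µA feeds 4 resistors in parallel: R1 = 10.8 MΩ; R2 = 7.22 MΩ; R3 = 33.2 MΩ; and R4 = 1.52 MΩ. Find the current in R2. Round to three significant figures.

I ≈ 4.14 µA

Total conductance ΣG = 1/10.8 + 1/7.22 + 1/33.2 + 1/1.52 = 0.9191 (units of 1/MΩ).
By the current-divider rule, I = I_in · G_k/ΣG = 27.5 × 0.1507 = 4.144 µA.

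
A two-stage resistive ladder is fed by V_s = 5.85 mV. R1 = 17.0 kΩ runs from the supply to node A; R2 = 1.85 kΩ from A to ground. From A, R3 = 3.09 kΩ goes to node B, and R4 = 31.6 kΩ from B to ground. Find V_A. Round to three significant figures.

Node A sees R2 in parallel with the series input of stage 2, R3 + R4 = 34.69 kΩ.
Effective lower resistance at A: R2 ‖ 34.69 = 1.756 kΩ.
V_A = 5.85 × 1.756/(17.0 + 1.756) = 0.5478 mV.

V_A ≈ 0.548 mV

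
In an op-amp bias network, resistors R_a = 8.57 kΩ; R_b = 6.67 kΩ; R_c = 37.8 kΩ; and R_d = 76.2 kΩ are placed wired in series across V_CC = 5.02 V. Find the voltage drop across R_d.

V ≈ 2.96 V

Total series resistance ΣR = 8.57 + 6.67 + 37.8 + 76.2 = 129.2 kΩ.
V = V_CC · R/ΣR = 5.02 × 0.5896 = 2.960 V.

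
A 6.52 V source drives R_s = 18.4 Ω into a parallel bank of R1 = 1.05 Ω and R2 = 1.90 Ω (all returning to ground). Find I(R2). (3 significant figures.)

I ≈ 0.122 A

Parallel bank: R_p = 1/(1/1.05 + 1/1.90) = 0.6763 Ω.
V_A = 6.52 × 0.6763/19.08 = 0.2311 V.
Branch current I = V_A/R2 = 0.2311/1.90 = 0.1217 A.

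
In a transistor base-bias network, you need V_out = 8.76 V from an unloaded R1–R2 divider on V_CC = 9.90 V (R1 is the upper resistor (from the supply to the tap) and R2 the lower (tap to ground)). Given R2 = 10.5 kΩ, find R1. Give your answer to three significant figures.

R1 ≈ 1.37 kΩ

The divider ratio is R2/(R1+R2) = 8.76/9.90 = 0.8848.
R1 = R2·(1/k − 1) = 10.5 × 0.1301 = 1.366 kΩ.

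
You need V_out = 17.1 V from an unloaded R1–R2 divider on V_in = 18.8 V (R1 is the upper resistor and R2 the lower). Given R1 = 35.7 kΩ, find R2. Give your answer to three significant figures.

The divider ratio is R2/(R1+R2) = 17.1/18.8 = 0.9096.
So R2 = R1 · V_out/(V_in − V_out) = 35.7 × 17.1/(18.8 − 17.1) = 35.7 × 10.06 = 359.1 kΩ.

R2 ≈ 359 kΩ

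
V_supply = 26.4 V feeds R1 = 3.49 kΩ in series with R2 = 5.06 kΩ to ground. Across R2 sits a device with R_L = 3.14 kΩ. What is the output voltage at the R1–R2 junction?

V_out ≈ 9.42 V

First combine the lower leg with the load: R2 ‖ R_L = 1.938 kΩ.
Now apply the divider: V_out = 26.4 × 0.3570 = 9.425 V.
(Unloaded it would be 15.6 V; the load pulls it down.)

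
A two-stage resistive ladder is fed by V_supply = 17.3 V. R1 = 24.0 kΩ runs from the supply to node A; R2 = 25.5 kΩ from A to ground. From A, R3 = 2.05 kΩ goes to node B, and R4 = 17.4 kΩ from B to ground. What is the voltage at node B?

V_B ≈ 4.87 V

Looking into the second stage from A: R3 + R4 = 19.45 kΩ appears in parallel with R2.
R2 ‖ (R3+R4) = 11.03 kΩ.
V_A = 17.3 × 11.03/(24.0 + 11.03) = 5.449 V.
Then the unloaded second divider: V_B = V_A × R4/(R3+R4) = 5.449 × 0.8946 = 4.874 V.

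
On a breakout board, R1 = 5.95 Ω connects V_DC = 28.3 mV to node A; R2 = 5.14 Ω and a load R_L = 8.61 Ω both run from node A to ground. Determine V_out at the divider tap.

R2 ‖ R_L = (5.14 × 8.61)/(5.14 + 8.61) = 3.219 Ω.
Then V_out = V_DC · R2'/(R1 + R2') = 28.3 × 3.219/9.169 = 9.935 mV.

V_out ≈ 9.93 mV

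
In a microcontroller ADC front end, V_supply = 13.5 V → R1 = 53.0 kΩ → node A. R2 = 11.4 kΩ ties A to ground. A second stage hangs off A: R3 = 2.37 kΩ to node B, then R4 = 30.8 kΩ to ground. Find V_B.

Looking into the second stage from A: R3 + R4 = 33.17 kΩ appears in parallel with R2.
Effective lower resistance at A: R2 ‖ 33.17 = 8.484 kΩ.
First divider: V_A = V_supply · 8.484/(53.0 + 8.484) = 1.863 V.
V_B = V_A × 0.9285 = 1.730 V.

V_B ≈ 1.73 V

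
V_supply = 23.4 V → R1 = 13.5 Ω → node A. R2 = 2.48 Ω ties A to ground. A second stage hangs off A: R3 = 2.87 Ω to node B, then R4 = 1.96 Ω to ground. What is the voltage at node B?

Node A sees R2 in parallel with the series input of stage 2, R3 + R4 = 4.830 Ω.
R2 ‖ (R3+R4) = 1.639 Ω.
First divider: V_A = V_supply · 1.639/(13.5 + 1.639) = 2.533 V.
Then the unloaded second divider: V_B = V_A × R4/(R3+R4) = 2.533 × 0.4058 = 1.028 V.

V_B ≈ 1.03 V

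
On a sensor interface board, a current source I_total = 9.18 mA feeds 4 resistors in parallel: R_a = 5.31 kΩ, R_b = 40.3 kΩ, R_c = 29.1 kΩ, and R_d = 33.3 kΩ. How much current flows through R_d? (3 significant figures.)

Total conductance ΣG = 1/5.31 + 1/40.3 + 1/29.1 + 1/33.3 = 0.2775 (units of 1/kΩ).
Current divider: I(R_d) = I_total · G_k/ΣG = 9.18 × (0.03003/0.2775) = 9.18 × 0.1082 = 0.9933 mA.

I ≈ 0.993 mA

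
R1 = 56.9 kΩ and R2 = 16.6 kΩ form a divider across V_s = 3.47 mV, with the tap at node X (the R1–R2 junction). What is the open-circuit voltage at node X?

V_th is the unloaded tap voltage: V_s · R2/(R1+R2) = 3.47 × 0.2259 = 0.7837 mV.

V_th ≈ 0.784 mV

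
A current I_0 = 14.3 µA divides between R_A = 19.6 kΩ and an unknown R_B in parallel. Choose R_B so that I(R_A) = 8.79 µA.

R_B ≈ 31.3 kΩ

Two-branch current divider: I_A = I_0 · R_B/(R_A + R_B).
With f = 0.6147, R_B = R_A · f/(1−f) = 19.6 × 1.595 = 31.27 kΩ.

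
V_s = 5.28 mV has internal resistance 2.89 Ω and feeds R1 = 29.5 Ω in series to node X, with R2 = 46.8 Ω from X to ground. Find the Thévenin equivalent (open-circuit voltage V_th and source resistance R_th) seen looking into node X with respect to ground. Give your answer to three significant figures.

R1' = 2.89 + 29.5 = 32.39 Ω (source resistance + R1).
V_th is the unloaded tap voltage: V_s · R2/(R1'+R2) = 5.28 × 0.5910 = 3.120 mV.
With V_s suppressed (replaced by a short), R_th = R1' ‖ R2 = (32.39 × 46.8)/(32.39 + 46.8) = 19.14 Ω.

V_th ≈ 3.12 mV, R_th ≈ 19.1 Ω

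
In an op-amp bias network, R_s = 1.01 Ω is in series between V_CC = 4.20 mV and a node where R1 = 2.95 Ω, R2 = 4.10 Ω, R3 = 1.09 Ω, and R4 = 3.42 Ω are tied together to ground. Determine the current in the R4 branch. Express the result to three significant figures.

Parallel bank: R_p = 1/(1/2.95 + 1/4.10 + 1/1.09 + 1/3.42) = 0.5578 Ω.
V_A by voltage divider: V_A = 4.20 × 0.5578/(1.01 + 0.5578) = 1.494 mV.
Branch current I = V_A/R4 = 1.494/3.42 = 0.4369 mA.
(Equivalently: I_total = 2.679 mA, then current-divider fraction G_k/ΣG = 0.1631.)

I ≈ 0.437 mA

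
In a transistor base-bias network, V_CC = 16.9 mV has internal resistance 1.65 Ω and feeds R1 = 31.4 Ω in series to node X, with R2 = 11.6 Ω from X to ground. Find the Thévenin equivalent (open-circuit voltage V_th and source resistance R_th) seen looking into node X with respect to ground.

R1' = 1.65 + 31.4 = 33.05 Ω (source resistance + R1).
With X open, the divider is unloaded: V_th = 16.9 × 11.6/44.65 = 4.391 mV.
Zeroing V_CC shorts the top of R1' to ground, so R_th = R1' ‖ R2 = 8.586 Ω.

V_th ≈ 4.39 mV, R_th ≈ 8.59 Ω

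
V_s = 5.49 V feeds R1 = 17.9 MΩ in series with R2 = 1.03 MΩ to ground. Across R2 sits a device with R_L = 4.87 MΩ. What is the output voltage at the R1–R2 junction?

V_out ≈ 0.249 V

First combine the lower leg with the load: R2 ‖ R_L = 0.8502 MΩ.
Voltage divider with the loaded lower leg: V_out = 5.49 × 0.8502/(17.9 + 0.8502) = 5.49 × 0.04534 = 0.2489 V.
(Unloaded it would be 0.299 V; the load pulls it down.)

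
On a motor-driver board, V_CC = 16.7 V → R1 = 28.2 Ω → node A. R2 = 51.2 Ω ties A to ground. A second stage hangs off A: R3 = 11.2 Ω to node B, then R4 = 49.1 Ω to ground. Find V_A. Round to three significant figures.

Looking into the second stage from A: R3 + R4 = 60.30 Ω appears in parallel with R2.
R2 ‖ (R3+R4) = 27.69 Ω.
So V_A = 16.7 × 0.4954 = 8.274 V.

V_A ≈ 8.27 V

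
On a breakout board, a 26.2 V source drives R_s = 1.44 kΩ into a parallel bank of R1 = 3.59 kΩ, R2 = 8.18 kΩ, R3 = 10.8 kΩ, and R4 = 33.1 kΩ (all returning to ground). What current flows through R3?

I ≈ 1.38 mA

Equivalent of the parallel group: R_p = 1.910 kΩ.
V_A = 26.2 × 1.910/3.350 = 14.94 V.
Branch current I = V_A/R3 = 14.94/10.8 = 1.383 mA.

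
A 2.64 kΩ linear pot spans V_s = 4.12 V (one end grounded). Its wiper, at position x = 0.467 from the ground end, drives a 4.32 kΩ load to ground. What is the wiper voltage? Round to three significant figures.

V_out ≈ 1.67 V

Split the track: R_lower = x·R_p = 1.233 kΩ, R_upper = (1−x)·R_p = 1.407 kΩ.
Lower segment in parallel with the load: 1.233 ‖ 4.32 = 0.9591 kΩ.
V_out = 4.12 × 0.9591/(1.407 + 0.9591) = 1.670 V.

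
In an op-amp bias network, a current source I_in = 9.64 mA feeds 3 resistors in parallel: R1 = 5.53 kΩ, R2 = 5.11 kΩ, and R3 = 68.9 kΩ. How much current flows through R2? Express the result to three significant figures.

ΣG = 1/5.53 + 1/5.11 + 1/68.9 = 0.3910.
By the current-divider rule, I = I_in · G_k/ΣG = 9.64 × 0.5004 = 4.824 mA.

I ≈ 4.82 mA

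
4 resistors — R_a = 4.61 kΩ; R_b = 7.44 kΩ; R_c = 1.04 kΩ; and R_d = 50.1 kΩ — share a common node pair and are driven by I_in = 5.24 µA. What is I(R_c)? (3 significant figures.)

Total conductance ΣG = 1/4.61 + 1/7.44 + 1/1.04 + 1/50.1 = 1.333 (units of 1/kΩ).
Current divider: I(R_c) = I_in · G_k/ΣG = 5.24 × (0.9615/1.333) = 5.24 × 0.7214 = 3.780 µA.

I ≈ 3.78 µA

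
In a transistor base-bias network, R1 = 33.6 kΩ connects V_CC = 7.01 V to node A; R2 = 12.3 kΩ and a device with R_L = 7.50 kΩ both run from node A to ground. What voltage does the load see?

V_out ≈ 0.854 V

R2 ‖ R_L = (12.3 × 7.50)/(12.3 + 7.50) = 4.659 kΩ.
Then V_out = V_CC · R2'/(R1 + R2') = 7.01 × 4.659/38.26 = 0.8537 V.
(Unloaded it would be 1.88 V; the load pulls it down.)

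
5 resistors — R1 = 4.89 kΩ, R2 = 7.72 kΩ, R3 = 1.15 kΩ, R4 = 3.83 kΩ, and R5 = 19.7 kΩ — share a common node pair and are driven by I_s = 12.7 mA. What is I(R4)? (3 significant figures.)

I ≈ 2.19 mA

ΣG = 1/4.89 + 1/7.72 + 1/1.15 + 1/3.83 + 1/19.7 = 1.515.
Current divider: I(R4) = I_s · G_k/ΣG = 12.7 × (0.2611/1.515) = 12.7 × 0.1723 = 2.188 mA.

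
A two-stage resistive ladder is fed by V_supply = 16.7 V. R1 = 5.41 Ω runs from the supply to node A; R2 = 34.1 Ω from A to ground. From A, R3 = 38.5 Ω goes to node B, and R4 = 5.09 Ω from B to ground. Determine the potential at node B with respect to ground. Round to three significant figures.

V_B ≈ 1.52 V

Node A sees R2 in parallel with the series input of stage 2, R3 + R4 = 43.59 Ω.
Effective lower resistance at A: R2 ‖ 43.59 = 19.13 Ω.
V_A = 16.7 × 19.13/(5.41 + 19.13) = 13.02 V.
Then the unloaded second divider: V_B = V_A × R4/(R3+R4) = 13.02 × 0.1168 = 1.520 V.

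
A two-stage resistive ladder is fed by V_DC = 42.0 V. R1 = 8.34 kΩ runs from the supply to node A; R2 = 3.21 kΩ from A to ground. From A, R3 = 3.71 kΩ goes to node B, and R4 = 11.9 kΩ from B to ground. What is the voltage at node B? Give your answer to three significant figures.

Node A sees R2 in parallel with the series input of stage 2, R3 + R4 = 15.61 kΩ.
Effective lower resistance at A: R2 ‖ 15.61 = 2.662 kΩ.
First divider: V_A = V_DC · 2.662/(8.34 + 2.662) = 10.16 V.
Stage 2 is unloaded, so V_B = V_A · R4/(R3+R4) = 10.16 × 11.9/15.61 = 7.748 V.

V_B ≈ 7.75 V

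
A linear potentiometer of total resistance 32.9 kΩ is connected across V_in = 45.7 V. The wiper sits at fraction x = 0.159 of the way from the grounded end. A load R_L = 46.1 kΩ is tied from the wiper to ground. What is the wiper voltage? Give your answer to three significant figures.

V_out ≈ 6.63 V

Lower segment x·R_p = 5.231 kΩ; upper segment (1−x)·R_p = 27.67 kΩ.
Lower segment in parallel with the load: 5.231 ‖ 46.1 = 4.698 kΩ.
Loaded-divider output: V_out = 45.7 × 0.1451 = 6.633 V.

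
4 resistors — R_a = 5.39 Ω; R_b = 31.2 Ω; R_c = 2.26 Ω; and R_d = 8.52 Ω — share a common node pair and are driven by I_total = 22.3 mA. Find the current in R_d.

I ≈ 3.37 mA

Conductances: ΣG = 1/5.39 + 1/31.2 + 1/2.26 + 1/8.52 = 0.7774 (1/Ω).
Current divider: I(R_d) = I_total · G_k/ΣG = 22.3 × (0.1174/0.7774) = 22.3 × 0.1510 = 3.367 mA.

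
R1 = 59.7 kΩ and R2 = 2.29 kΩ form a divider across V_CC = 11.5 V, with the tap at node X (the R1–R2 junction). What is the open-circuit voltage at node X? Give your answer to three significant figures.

V_th ≈ 0.425 V

Open-circuit (no load on X): V_th = V_CC · R2/(R1 + R2) = 11.5 × 2.29/(59.70 + 2.29) = 0.4248 V.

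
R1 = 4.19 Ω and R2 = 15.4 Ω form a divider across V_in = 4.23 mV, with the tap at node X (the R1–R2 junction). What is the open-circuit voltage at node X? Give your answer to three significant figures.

V_th ≈ 3.33 mV

With X open, the divider is unloaded: V_th = 4.23 × 15.4/19.59 = 3.325 mV.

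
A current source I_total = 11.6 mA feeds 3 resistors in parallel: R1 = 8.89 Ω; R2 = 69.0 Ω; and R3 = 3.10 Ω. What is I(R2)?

ΣG = 1/8.89 + 1/69.0 + 1/3.10 = 0.4496.
By the current-divider rule, I = I_total · G_k/ΣG = 11.6 × 0.03224 = 0.3740 mA.

I ≈ 0.374 mA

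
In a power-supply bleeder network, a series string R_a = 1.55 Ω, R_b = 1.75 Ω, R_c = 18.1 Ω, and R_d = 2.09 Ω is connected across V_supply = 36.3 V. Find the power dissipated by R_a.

ΣR = 23.49 Ω → I = 36.3/23.49 = 1.545 A.
P(R_a) = I²·R_a = (1.545)² × 1.55 = 3.702 W.

P ≈ 3.70 W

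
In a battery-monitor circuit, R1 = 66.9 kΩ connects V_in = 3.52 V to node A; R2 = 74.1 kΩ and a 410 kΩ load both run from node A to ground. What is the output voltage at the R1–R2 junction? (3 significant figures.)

V_out ≈ 1.70 V

First combine the lower leg with the load: R2 ‖ R_L = 62.76 kΩ.
Voltage divider with the loaded lower leg: V_out = 3.52 × 62.76/(66.9 + 62.76) = 3.52 × 0.4840 = 1.704 V.
(Unloaded it would be 1.85 V; the load pulls it down.)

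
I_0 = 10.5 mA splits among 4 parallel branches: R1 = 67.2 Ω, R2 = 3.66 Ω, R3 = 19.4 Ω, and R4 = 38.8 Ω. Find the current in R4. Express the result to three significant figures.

Conductances: ΣG = 1/67.2 + 1/3.66 + 1/19.4 + 1/38.8 = 0.3654 (1/Ω).
By the current-divider rule, I = I_0 · G_k/ΣG = 10.5 × 0.07053 = 0.7406 mA.

I ≈ 0.741 mA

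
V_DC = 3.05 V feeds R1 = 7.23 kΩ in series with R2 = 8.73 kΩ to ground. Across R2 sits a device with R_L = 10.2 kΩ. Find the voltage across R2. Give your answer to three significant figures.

First combine the lower leg with the load: R2 ‖ R_L = 4.704 kΩ.
Then V_out = V_DC · R2'/(R1 + R2') = 3.05 × 4.704/11.93 = 1.202 V.
(Unloaded it would be 1.67 V; the load pulls it down.)

V_out ≈ 1.20 V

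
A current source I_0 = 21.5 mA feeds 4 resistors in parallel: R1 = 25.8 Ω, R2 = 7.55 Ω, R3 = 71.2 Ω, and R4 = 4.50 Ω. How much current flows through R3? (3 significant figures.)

Total conductance ΣG = 1/25.8 + 1/7.55 + 1/71.2 + 1/4.50 = 0.4075 (units of 1/Ω).
R3 takes the fraction G_k/ΣG = 0.01404/0.4075 = 0.03447, so I = 21.5 × 0.03447 = 0.7411 mA.

I ≈ 0.741 mA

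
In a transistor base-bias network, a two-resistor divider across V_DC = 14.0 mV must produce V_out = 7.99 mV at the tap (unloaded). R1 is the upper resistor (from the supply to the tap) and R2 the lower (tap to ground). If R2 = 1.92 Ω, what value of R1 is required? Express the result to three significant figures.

R1 ≈ 1.44 Ω

The divider ratio is R2/(R1+R2) = 7.99/14.0 = 0.5707.
Rearranging, R1 = R2·(1−k)/k = 1.92 × 0.7522 = 1.444 Ω.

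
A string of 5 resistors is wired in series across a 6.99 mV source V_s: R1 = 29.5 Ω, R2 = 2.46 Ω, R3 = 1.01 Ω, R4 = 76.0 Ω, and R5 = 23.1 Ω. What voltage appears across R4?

Series total: ΣR = 29.5 + 2.46 + 1.01 + 76.0 + 23.1 = 132.1 Ω.
By the voltage-divider rule, V = 6.99 × 76.00/132.1 = 4.022 mV.

V ≈ 4.02 mV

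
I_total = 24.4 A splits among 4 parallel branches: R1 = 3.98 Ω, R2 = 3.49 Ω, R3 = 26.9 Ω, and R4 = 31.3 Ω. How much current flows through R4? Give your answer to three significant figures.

Conductances: ΣG = 1/3.98 + 1/3.49 + 1/26.9 + 1/31.3 = 0.6069 (1/Ω).
R4 takes the fraction G_k/ΣG = 0.03195/0.6069 = 0.05264, so I = 24.4 × 0.05264 = 1.284 A.

I ≈ 1.28 A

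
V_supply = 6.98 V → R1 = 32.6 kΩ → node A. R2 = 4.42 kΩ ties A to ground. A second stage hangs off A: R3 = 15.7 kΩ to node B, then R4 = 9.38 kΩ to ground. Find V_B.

V_B ≈ 0.270 V

Node A sees R2 in parallel with the series input of stage 2, R3 + R4 = 25.08 kΩ.
Effective lower resistance at A: R2 ‖ 25.08 = 3.758 kΩ.
So V_A = 6.98 × 0.1034 = 0.7214 V.
Stage 2 is unloaded, so V_B = V_A · R4/(R3+R4) = 0.7214 × 9.38/25.08 = 0.2698 V.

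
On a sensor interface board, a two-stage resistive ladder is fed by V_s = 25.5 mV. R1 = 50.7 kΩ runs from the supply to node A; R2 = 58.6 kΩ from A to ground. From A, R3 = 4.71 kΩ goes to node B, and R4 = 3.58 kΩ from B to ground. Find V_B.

The second stage (R3 + R4 = 8.290 kΩ) loads node A in parallel with R2.
R2 ‖ (R3+R4) = 7.263 kΩ.
V_A = 25.5 × 7.263/(50.7 + 7.263) = 3.195 mV.
V_B = V_A × 0.4318 = 1.380 mV.

V_B ≈ 1.38 mV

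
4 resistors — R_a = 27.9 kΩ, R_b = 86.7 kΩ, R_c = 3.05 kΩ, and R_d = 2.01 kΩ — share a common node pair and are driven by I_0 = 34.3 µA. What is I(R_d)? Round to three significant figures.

I ≈ 19.6 µA

ΣG = 1/27.9 + 1/86.7 + 1/3.05 + 1/2.01 = 0.8728.
By the current-divider rule, I = I_0 · G_k/ΣG = 34.3 × 0.5700 = 19.55 µA.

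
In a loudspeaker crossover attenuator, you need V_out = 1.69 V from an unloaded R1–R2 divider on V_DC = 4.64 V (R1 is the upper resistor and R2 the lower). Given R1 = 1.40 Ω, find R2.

Required fraction k = V_out/V_DC = 0.3642.
R2 = R1 · 0.3642/(1 − 0.3642) = 0.8020 Ω.

R2 ≈ 0.802 Ω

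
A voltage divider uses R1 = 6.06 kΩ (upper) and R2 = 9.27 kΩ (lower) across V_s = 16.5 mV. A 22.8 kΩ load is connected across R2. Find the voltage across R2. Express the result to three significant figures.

First combine the lower leg with the load: R2 ‖ R_L = 6.590 kΩ.
Voltage divider with the loaded lower leg: V_out = 16.5 × 6.590/(6.06 + 6.590) = 16.5 × 0.5210 = 8.596 mV.
(Unloaded it would be 9.98 mV; the load pulls it down.)

V_out ≈ 8.60 mV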